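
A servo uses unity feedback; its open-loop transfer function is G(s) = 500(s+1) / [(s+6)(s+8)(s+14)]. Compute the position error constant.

125/168

No free integrators in G(s): this is a type 0 system.
K_p = lim_{s→0} G(s) = 500·1 / (6·8·14) = 125/168.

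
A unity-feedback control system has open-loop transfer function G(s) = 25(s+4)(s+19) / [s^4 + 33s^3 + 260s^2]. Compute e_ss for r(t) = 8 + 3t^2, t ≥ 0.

78/95

Lowest-order denominator term is 260s^2, so the open loop has 2 poles at the origin → type 2 system. By superposition:
  • 8: tracked with zero error.
  • 3t^2: e_ss = 6/K_a with K_a=95/13 → 78/95.
Total e_ss = 78/95.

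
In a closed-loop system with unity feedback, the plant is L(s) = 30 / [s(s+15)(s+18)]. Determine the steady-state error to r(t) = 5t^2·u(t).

infinity

System type = 1 (one pole at s=0).
For a type-1 system K_a = 0, so e_ss to a parabolic input is unbounded.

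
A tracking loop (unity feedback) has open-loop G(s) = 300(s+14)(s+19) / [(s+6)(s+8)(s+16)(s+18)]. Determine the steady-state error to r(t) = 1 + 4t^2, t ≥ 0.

No free integrators in G(s): this is a type 0 system. Treating each term separately:
  • 1: e_ss = 1/(1+K_p) with K_p=3325/576 → 576/3901.
  • 4t^2: a type-0 system cannot track it, e_ss → ∞.
The unbounded component dominates.

infinity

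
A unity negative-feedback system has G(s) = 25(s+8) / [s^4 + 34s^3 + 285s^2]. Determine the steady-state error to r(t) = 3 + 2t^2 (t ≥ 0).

5.7

The denominator has no term below 285s^2 — 2 poles at s=0, type 2. By superposition:
  • 3: tracked with zero error.
  • 2t^2: e_ss = 4/K_a with K_a=40/57 → 5.7.
Total e_ss = 5.7.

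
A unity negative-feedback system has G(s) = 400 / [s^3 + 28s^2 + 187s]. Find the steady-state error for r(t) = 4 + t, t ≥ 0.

Factoring s from the denominator leaves a polynomial with constant term 187, so the system is type 1. By superposition:
  • 4: tracked with zero error.
  • t: e_ss = 1/K_v with K_v=400/187 → 0.4675.
Total e_ss = 0.4675.

0.4675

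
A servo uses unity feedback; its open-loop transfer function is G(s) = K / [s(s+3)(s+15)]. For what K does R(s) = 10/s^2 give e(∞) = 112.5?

4

G(s) has one factor of s in the denominator, so the system is type 1.
K_v = lim_{s→0} s·G(s) = K / (3·15) = (1/45)·K.
e_ss = 10/K_v = 112.5 ⇒ K_v = 4/45 ⇒ K = (4/45)/(1/45) = 4.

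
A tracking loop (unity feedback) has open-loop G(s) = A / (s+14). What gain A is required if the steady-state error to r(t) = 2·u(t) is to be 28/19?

The open loop has no poles at the origin → type 0 system.
K_p = lim_{s→0} G(s) = A / (14) = (1/14)·A.
e_ss = 2/(1 + K_p) = 28/19 ⇒ 1 + (1/14)·A = 19/14 ⇒ A = 5.

5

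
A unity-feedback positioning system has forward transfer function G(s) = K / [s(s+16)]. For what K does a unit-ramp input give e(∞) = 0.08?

200

The open loop has one pole at the origin → type 1 system.
K_v = lim_{s→0} s·G(s) = K / (16) = 0.0625·K.
e_ss = 1/K_v = 0.08 ⇒ K_v = 12.5 ⇒ K = 12.5/0.0625 = 200.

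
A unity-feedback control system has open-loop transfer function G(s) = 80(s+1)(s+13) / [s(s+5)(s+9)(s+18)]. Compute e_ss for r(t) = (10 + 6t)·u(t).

G(s) has one factor of s in the denominator, so the system is type 1. Taking each input component in turn:
  • 10: tracked with zero error.
  • 6t: e_ss = 6/K_v with K_v=104/81 → 243/52.
Total e_ss = 243/52.

243/52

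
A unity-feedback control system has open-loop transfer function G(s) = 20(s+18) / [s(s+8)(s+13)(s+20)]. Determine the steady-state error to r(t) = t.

System type = 1 (one pole at s=0).
K_v = lim_{s→0} s·G(s) = 20·18 / (8·13·20) = 9/52.
e_ss = 1/K_v = 1/(9/52) = 52/9.

52/9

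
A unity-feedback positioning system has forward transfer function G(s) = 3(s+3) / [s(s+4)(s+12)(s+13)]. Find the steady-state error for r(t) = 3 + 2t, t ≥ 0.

416/3

G(s) has one factor of s in the denominator, so the system is type 1. Treating each term separately:
  • 3: tracked with zero error.
  • 2t: e_ss = 2/K_v with K_v=3/208 → 416/3.
Total e_ss = 416/3.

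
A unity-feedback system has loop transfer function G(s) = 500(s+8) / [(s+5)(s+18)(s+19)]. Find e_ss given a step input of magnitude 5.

855/571

G(s) has no factors of s in the denominator, so the system is type 0.
K_p = lim_{s→0} G(s) = 500·8 / (5·18·19) = 400/171.
e_ss = 5/(1 + K_p) = 5/(571/171) = 855/571.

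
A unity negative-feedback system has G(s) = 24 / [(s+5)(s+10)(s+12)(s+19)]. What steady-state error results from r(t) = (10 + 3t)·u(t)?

infinity

G(s) has no factors of s in the denominator, so the system is type 0. Taking each input component in turn:
  • 10: e_ss = 10/(1+K_p) with K_p=1/475 → 2375/238.
  • 3t: a type-0 system cannot track it, e_ss → ∞.
The unbounded component dominates.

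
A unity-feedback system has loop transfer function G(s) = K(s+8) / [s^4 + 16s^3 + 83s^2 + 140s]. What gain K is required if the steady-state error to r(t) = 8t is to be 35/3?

12

The denominator has no term below 140s — 1 pole at s=0, type 1.
K_v = lim_{s→0} s·G(s) = K·8 / 140 = (2/35)·K.
e_ss = 8/K_v = 35/3 ⇒ K_v = 24/35 ⇒ K = (24/35)/(2/35) = 12.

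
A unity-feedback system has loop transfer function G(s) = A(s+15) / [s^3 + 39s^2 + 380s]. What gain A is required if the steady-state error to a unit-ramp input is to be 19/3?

Lowest-order denominator term is 380s, so the open loop has 1 pole at the origin → type 1 system.
K_v = lim_{s→0} s·G(s) = A·15 / 380 = (3/76)·A.
e_ss = 1/K_v = 19/3 ⇒ K_v = 3/19 ⇒ A = (3/19)/(3/76) = 4.

4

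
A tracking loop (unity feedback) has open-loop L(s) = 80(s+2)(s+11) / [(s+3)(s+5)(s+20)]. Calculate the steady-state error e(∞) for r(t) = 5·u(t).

No free integrators in L(s): this is a type 0 system.
K_p = lim_{s→0} L(s) = 80·2·11 / (3·5·20) = 88/15.
e_ss = 5/(1 + K_p) = 5/(103/15) = 75/103.

75/103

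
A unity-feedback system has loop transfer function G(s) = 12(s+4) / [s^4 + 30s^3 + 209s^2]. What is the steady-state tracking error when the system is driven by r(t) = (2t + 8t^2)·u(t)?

209/3

The denominator has no term below 209s^2 — 2 poles at s=0, type 2. Treating each term separately:
  • 2t: tracked with zero error.
  • 8t^2: e_ss = 16/K_a with K_a=48/209 → 209/3.
Total e_ss = 209/3.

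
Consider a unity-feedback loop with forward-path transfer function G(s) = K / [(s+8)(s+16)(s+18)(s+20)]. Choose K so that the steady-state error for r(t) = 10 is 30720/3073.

15

No free integrators in G(s): this is a type 0 system.
K_p = lim_{s→0} G(s) = K / (8·16·18·20) = (1/46080)·K.
e_ss = 10/(1 + K_p) = 30720/3073 ⇒ 1 + (1/46080)·K = 3073/3072 ⇒ K = 15.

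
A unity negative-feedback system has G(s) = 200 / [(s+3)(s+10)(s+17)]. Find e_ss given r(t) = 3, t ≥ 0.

System type = 0 (no poles at s=0).
K_p = lim_{s→0} G(s) = 200 / (3·10·17) = 20/51.
e_ss = 3/(1 + K_p) = 3/(71/51) = 153/71.

153/71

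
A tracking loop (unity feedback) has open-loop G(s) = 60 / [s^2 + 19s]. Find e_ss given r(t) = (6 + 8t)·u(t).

The denominator has no term below 19s — 1 pole at s=0, type 1. By superposition:
  • 6: tracked with zero error.
  • 8t: e_ss = 8/K_v with K_v=60/19 → 38/15.
Total e_ss = 38/15.

38/15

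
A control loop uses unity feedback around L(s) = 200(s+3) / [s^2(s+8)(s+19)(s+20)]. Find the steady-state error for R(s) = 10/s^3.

L(s) has two factors of s in the denominator, so the system is type 2.
K_a = lim_{s→0} s^2·L(s) = 200·3 / (8·19·20) = 15/76.
r(t) = 5t^2 gives R(s) = 10/s^3.
e_ss = 10/K_a = 10/(15/76) = 152/3.

152/3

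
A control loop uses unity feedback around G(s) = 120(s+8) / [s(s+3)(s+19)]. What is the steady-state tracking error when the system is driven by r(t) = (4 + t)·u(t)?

19/320

The open loop has one pole at the origin → type 1 system. By superposition:
  • 4: tracked with zero error.
  • t: e_ss = 1/K_v with K_v=320/19 → 19/320.
Total e_ss = 19/320.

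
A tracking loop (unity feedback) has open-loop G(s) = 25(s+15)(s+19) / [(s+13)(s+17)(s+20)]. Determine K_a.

G(s) has no factors of s in the denominator, so the system is type 0.
K_a = lim_{s→0} s^2·G(s) = 0 (the extra factor of s kills the finite limit).

0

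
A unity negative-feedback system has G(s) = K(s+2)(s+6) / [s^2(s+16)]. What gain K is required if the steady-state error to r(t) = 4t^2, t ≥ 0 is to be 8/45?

The open loop has two poles at the origin → type 2 system.
K_a = lim_{s→0} s^2·G(s) = K·2·6 / (16) = 0.75·K.
e_ss = 8/K_a = 8/45 ⇒ K_a = 45 ⇒ K = 45/0.75 = 60.

60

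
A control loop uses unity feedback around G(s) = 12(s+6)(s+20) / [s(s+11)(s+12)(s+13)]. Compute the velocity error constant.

120/143

The open loop has one pole at the origin → type 1 system.
K_v = lim_{s→0} s·G(s) = 12·6·20 / (11·12·13) = 120/143.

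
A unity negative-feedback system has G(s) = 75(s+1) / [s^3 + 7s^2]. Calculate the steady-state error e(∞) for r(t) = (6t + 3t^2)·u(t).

0.56

Lowest-order denominator term is 7s^2, so the open loop has 2 poles at the origin → type 2 system. Taking each input component in turn:
  • 6t: tracked with zero error.
  • 3t^2: e_ss = 6/K_a with K_a=75/7 → 0.56.
Total e_ss = 0.56.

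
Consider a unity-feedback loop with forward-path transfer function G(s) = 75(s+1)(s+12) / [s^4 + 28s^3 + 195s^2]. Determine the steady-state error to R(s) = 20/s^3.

The denominator has no term below 195s^2 — 2 poles at s=0, type 2.
K_a = lim_{s→0} s^2·G(s) = 75·1·12 / 195 = 60/13.
r(t) = 10t^2 gives R(s) = 20/s^3.
e_ss = 20/K_a = 20/(60/13) = 13/3.

13/3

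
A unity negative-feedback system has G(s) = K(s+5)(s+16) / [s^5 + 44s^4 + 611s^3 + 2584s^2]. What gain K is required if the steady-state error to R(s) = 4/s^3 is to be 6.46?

Factoring s^2 from the denominator leaves a polynomial with constant term 2584, so the system is type 2.
K_a = lim_{s→0} s^2·G(s) = K·5·16 / 2584 = (10/323)·K.
e_ss = 4/K_a = 6.46 ⇒ K_a = 200/323 ⇒ K = (200/323)/(10/323) = 20.

20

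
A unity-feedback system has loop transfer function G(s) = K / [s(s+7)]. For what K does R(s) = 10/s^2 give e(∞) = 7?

10

One free integrator in G(s): this is a type 1 system.
K_v = lim_{s→0} s·G(s) = K / (7) = (1/7)·K.
e_ss = 10/K_v = 7 ⇒ K_v = 10/7 ⇒ K = (10/7)/(1/7) = 10.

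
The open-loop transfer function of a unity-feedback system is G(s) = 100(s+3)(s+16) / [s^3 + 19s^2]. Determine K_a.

Factoring s^2 from the denominator leaves a polynomial with constant term 19, so the system is type 2.
K_a = lim_{s→0} s^2·G(s) = 100·3·16 / 19 = 4800/19.

4800/19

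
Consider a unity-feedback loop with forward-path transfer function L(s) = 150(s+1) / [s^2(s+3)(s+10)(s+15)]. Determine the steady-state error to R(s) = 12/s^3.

The open loop has two poles at the origin → type 2 system.
K_a = lim_{s→0} s^2·L(s) = 150·1 / (3·10·15) = 1/3.
r(t) = 6t^2 gives R(s) = 12/s^3.
e_ss = 12/K_a = 12/(1/3) = 36.

36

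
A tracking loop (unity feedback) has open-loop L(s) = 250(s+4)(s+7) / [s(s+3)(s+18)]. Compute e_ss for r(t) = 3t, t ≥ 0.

L(s) has one factor of s in the denominator, so the system is type 1.
K_v = lim_{s→0} s·L(s) = 250·4·7 / (3·18) = 3500/27.
e_ss = 3/K_v = 3/(3500/27) = 81/3500.

81/3500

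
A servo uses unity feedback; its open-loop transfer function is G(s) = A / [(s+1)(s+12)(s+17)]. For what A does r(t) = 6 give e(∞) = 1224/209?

5

No free integrators in G(s): this is a type 0 system.
K_p = lim_{s→0} G(s) = A / (1·12·17) = (1/204)·A.
e_ss = 6/(1 + K_p) = 1224/209 ⇒ 1 + (1/204)·A = 209/204 ⇒ A = 5.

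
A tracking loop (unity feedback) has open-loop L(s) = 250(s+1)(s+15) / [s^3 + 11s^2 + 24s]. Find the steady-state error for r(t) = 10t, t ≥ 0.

0.064

Lowest-order denominator term is 24s, so the open loop has 1 pole at the origin → type 1 system.
K_v = lim_{s→0} s·L(s) = 250·1·15 / 24 = 156.25.
e_ss = 10/K_v = 10/156.25 = 0.064.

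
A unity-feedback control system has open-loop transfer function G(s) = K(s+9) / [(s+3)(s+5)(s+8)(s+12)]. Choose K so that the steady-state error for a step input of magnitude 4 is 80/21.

8

System type = 0 (no poles at s=0).
K_p = lim_{s→0} G(s) = K·9 / (3·5·8·12) = (1/160)·K.
e_ss = 4/(1 + K_p) = 80/21 ⇒ 1 + (1/160)·K = 1.05 ⇒ K = 8.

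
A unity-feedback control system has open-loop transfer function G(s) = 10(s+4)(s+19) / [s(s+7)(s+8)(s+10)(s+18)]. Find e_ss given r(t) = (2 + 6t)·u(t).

1512/19

G(s) has one factor of s in the denominator, so the system is type 1. By superposition:
  • 2: tracked with zero error.
  • 6t: e_ss = 6/K_v with K_v=19/252 → 1512/19.
Total e_ss = 1512/19.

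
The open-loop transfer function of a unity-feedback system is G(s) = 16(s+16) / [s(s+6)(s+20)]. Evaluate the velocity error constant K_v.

32/15

The open loop has one pole at the origin → type 1 system.
K_v = lim_{s→0} s·G(s) = 16·16 / (6·20) = 32/15.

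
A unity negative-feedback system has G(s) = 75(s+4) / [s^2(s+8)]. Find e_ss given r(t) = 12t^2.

System type = 2 (two poles at s=0).
K_a = lim_{s→0} s^2·G(s) = 75·4 / (8) = 37.5.
r(t) = 12t^2 gives R(s) = 24/s^3.
e_ss = 24/K_a = 24/37.5 = 0.64.

0.64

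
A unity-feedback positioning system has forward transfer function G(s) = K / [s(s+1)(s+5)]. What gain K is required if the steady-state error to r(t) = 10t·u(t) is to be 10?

One free integrator in G(s): this is a type 1 system.
K_v = lim_{s→0} s·G(s) = K / (1·5) = 0.2·K.
e_ss = 10/K_v = 10 ⇒ K_v = 1 ⇒ K = 1/0.2 = 5.

5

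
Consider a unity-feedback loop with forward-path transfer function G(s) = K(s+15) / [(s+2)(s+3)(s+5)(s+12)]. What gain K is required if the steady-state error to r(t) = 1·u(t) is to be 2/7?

60

G(s) has no factors of s in the denominator, so the system is type 0.
K_p = lim_{s→0} G(s) = K·15 / (2·3·5·12) = (1/24)·K.
e_ss = 1/(1 + K_p) = 2/7 ⇒ 1 + (1/24)·K = 3.5 ⇒ K = 60.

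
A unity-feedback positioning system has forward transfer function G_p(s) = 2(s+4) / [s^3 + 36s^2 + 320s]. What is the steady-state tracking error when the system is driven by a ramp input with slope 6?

240

Factoring s from the denominator leaves a polynomial with constant term 320, so the system is type 1.
K_v = lim_{s→0} s·G_p(s) = 2·4 / 320 = 0.025.
e_ss = 6/K_v = 6/0.025 = 240.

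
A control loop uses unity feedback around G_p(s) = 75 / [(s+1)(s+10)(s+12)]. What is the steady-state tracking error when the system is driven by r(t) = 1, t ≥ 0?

8/13

System type = 0 (no poles at s=0).
K_p = lim_{s→0} G_p(s) = 75 / (1·10·12) = 0.625.
e_ss = 1/(1 + K_p) = 1/1.625 = 8/13.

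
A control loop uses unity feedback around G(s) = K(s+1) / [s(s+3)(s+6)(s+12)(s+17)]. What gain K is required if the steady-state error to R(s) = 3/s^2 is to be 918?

G(s) has one factor of s in the denominator, so the system is type 1.
K_v = lim_{s→0} s·G(s) = K·1 / (3·6·12·17) = (1/3672)·K.
e_ss = 3/K_v = 918 ⇒ K_v = 1/306 ⇒ K = (1/306)/(1/3672) = 12.

12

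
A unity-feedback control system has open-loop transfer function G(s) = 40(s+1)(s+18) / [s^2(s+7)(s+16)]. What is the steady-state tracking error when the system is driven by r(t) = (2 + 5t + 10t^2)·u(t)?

28/9

The open loop has two poles at the origin → type 2 system. Treating each term separately:
  • 2: tracked with zero error.
  • 5t: tracked with zero error.
  • 10t^2: e_ss = 20/K_a with K_a=45/7 → 28/9.
Total e_ss = 28/9.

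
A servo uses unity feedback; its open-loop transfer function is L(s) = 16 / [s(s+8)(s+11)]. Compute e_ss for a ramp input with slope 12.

66

One free integrator in L(s): this is a type 1 system.
K_v = lim_{s→0} s·L(s) = 16 / (8·11) = 2/11.
e_ss = 12/K_v = 12/(2/11) = 66.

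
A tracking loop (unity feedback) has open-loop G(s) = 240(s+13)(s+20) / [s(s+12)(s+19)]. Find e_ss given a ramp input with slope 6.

System type = 1 (one pole at s=0).
K_v = lim_{s→0} s·G(s) = 240·13·20 / (12·19) = 5200/19.
e_ss = 6/K_v = 6/(5200/19) = 57/2600.

57/2600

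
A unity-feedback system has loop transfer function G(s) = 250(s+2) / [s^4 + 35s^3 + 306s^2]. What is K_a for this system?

Factoring s^2 from the denominator leaves a polynomial with constant term 306, so the system is type 2.
K_a = lim_{s→0} s^2·G(s) = 250·2 / 306 = 250/153.

250/153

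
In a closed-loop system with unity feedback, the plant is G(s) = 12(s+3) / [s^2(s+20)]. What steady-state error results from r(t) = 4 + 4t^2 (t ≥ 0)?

System type = 2 (two poles at s=0). Treating each term separately:
  • 4: tracked with zero error.
  • 4t^2: e_ss = 8/K_a with K_a=1.8 → 40/9.
Total e_ss = 40/9.

40/9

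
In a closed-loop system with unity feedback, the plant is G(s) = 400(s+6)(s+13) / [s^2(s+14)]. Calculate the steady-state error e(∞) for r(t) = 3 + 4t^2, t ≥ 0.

The open loop has two poles at the origin → type 2 system. Taking each input component in turn:
  • 3: tracked with zero error.
  • 4t^2: e_ss = 8/K_a with K_a=15600/7 → 7/1950.
Total e_ss = 7/1950.

7/1950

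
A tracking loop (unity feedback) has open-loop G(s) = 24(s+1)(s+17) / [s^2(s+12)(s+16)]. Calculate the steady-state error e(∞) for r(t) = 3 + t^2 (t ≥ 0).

16/17

The open loop has two poles at the origin → type 2 system. Treating each term separately:
  • 3: tracked with zero error.
  • t^2: e_ss = 2/K_a with K_a=2.125 → 16/17.
Total e_ss = 16/17.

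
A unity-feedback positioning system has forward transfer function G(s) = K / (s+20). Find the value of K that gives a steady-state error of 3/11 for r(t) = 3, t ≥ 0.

200

No free integrators in G(s): this is a type 0 system.
K_p = lim_{s→0} G(s) = K / (20) = 0.05·K.
e_ss = 3/(1 + K_p) = 3/11 ⇒ 1 + 0.05·K = 11 ⇒ K = 200.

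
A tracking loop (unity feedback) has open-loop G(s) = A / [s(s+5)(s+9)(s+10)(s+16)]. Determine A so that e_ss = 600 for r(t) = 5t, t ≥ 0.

System type = 1 (one pole at s=0).
K_v = lim_{s→0} s·G(s) = A / (5·9·10·16) = (1/7200)·A.
e_ss = 5/K_v = 600 ⇒ K_v = 1/120 ⇒ A = (1/120)/(1/7200) = 60.

60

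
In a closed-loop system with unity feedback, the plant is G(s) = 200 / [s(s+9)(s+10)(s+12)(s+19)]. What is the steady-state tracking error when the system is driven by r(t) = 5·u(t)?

One free integrator in G(s): this is a type 1 system.
A type-1 system has K_p = ∞, so it tracks a step input with zero steady-state error.

0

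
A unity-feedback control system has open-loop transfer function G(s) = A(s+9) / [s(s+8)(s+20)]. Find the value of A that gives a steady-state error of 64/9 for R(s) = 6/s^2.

15

One free integrator in G(s): this is a type 1 system.
K_v = lim_{s→0} s·G(s) = A·9 / (8·20) = (9/160)·A.
e_ss = 6/K_v = 64/9 ⇒ K_v = 27/32 ⇒ A = (27/32)/(9/160) = 15.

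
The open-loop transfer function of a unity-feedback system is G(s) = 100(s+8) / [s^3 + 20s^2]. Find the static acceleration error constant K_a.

Factoring s^2 from the denominator leaves a polynomial with constant term 20, so the system is type 2.
K_a = lim_{s→0} s^2·G(s) = 100·8 / 20 = 40.

40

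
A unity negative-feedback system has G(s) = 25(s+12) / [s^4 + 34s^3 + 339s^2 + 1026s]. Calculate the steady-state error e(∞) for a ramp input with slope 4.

Lowest-order denominator term is 1026s, so the open loop has 1 pole at the origin → type 1 system.
K_v = lim_{s→0} s·G(s) = 25·12 / 1026 = 50/171.
e_ss = 4/K_v = 4/(50/171) = 13.68.

13.68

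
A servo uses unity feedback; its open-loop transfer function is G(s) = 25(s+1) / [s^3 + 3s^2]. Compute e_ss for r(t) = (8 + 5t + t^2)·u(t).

Factoring s^2 from the denominator leaves a polynomial with constant term 3, so the system is type 2. Treating each term separately:
  • 8: tracked with zero error.
  • 5t: tracked with zero error.
  • t^2: e_ss = 2/K_a with K_a=25/3 → 0.24.
Total e_ss = 0.24.

0.24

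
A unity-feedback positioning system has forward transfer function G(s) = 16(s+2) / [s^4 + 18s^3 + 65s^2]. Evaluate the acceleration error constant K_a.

32/65

The denominator has no term below 65s^2 — 2 poles at s=0, type 2.
K_a = lim_{s→0} s^2·G(s) = 16·2 / 65 = 32/65.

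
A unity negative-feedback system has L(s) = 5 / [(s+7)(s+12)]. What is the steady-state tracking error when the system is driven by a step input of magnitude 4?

The open loop has no poles at the origin → type 0 system.
K_p = lim_{s→0} L(s) = 5 / (7·12) = 5/84.
e_ss = 4/(1 + K_p) = 4/(89/84) = 336/89.

336/89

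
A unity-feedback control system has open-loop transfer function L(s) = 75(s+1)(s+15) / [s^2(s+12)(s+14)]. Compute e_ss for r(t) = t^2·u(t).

112/375

Two free integrators in L(s): this is a type 2 system.
K_a = lim_{s→0} s^2·L(s) = 75·1·15 / (12·14) = 375/56.
r(t) = t^2 gives R(s) = 2/s^3.
e_ss = 2/K_a = 2/(375/56) = 112/375.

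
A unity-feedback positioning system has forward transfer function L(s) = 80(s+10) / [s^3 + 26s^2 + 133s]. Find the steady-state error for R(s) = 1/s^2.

133/800

The denominator has no term below 133s — 1 pole at s=0, type 1.
K_v = lim_{s→0} s·L(s) = 80·10 / 133 = 800/133.
e_ss = 1/K_v = 1/(800/133) = 133/800.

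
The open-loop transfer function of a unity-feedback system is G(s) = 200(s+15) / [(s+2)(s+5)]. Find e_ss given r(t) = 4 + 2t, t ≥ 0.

infinity

The open loop has no poles at the origin → type 0 system. By superposition:
  • 4: e_ss = 4/(1+K_p) with K_p=300 → 4/301.
  • 2t: a type-0 system cannot track it, e_ss → ∞.
The unbounded component dominates.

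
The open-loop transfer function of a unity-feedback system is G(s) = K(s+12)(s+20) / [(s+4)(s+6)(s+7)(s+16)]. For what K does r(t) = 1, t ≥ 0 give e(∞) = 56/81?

5

The open loop has no poles at the origin → type 0 system.
K_p = lim_{s→0} G(s) = K·12·20 / (4·6·7·16) = (5/56)·K.
e_ss = 1/(1 + K_p) = 56/81 ⇒ 1 + (5/56)·K = 81/56 ⇒ K = 5.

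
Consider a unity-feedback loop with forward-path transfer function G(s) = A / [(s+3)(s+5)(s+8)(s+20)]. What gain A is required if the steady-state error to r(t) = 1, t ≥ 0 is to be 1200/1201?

2

G(s) has no factors of s in the denominator, so the system is type 0.
K_p = lim_{s→0} G(s) = A / (3·5·8·20) = (1/2400)·A.
e_ss = 1/(1 + K_p) = 1200/1201 ⇒ 1 + (1/2400)·A = 1201/1200 ⇒ A = 2.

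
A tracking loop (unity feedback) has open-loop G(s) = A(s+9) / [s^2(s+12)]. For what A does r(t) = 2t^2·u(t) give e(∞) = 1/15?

The open loop has two poles at the origin → type 2 system.
K_a = lim_{s→0} s^2·G(s) = A·9 / (12) = 0.75·A.
e_ss = 4/K_a = 1/15 ⇒ K_a = 60 ⇒ A = 60/0.75 = 80.

80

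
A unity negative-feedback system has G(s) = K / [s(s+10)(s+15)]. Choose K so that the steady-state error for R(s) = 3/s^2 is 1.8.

G(s) has one factor of s in the denominator, so the system is type 1.
K_v = lim_{s→0} s·G(s) = K / (10·15) = (1/150)·K.
e_ss = 3/K_v = 1.8 ⇒ K_v = 5/3 ⇒ K = (5/3)/(1/150) = 250.

250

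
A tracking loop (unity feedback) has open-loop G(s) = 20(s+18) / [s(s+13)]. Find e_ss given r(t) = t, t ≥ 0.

13/360

The open loop has one pole at the origin → type 1 system.
K_v = lim_{s→0} s·G(s) = 20·18 / (13) = 360/13.
e_ss = 1/K_v = 1/(360/13) = 13/360.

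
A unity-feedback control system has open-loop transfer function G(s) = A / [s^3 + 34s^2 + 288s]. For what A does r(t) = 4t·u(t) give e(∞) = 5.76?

200

The denominator has no term below 288s — 1 pole at s=0, type 1.
K_v = lim_{s→0} s·G(s) = A / 288 = (1/288)·A.
e_ss = 4/K_v = 5.76 ⇒ K_v = 25/36 ⇒ A = (25/36)/(1/288) = 200.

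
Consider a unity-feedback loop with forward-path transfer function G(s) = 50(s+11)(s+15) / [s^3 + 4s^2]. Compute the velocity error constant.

infinity

K_v = lim_{s→0} s·G(s); with 2 poles at the origin the limit diverges, so K_v = ∞.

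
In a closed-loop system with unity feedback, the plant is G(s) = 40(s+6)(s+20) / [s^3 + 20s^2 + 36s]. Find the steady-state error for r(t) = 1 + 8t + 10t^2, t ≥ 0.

The denominator has no term below 36s — 1 pole at s=0, type 1. Taking each input component in turn:
  • 1: tracked with zero error.
  • 8t: e_ss = 8/K_v with K_v=400/3 → 0.06.
  • 10t^2: a type-1 system cannot track it, e_ss → ∞.
The unbounded component dominates.

infinity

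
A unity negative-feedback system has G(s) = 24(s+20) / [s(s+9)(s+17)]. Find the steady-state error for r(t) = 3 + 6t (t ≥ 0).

1.9125

One free integrator in G(s): this is a type 1 system. Treating each term separately:
  • 3: tracked with zero error.
  • 6t: e_ss = 6/K_v with K_v=160/51 → 1.9125.
Total e_ss = 1.9125.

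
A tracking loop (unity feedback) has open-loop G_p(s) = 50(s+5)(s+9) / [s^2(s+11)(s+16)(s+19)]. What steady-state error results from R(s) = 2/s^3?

The open loop has two poles at the origin → type 2 system.
K_a = lim_{s→0} s^2·G_p(s) = 50·5·9 / (11·16·19) = 1125/1672.
r(t) = t^2 gives R(s) = 2/s^3.
e_ss = 2/K_a = 2/(1125/1672) = 3344/1125.

3344/1125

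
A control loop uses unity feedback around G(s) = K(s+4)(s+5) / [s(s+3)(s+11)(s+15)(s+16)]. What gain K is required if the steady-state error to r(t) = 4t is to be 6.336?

250

One free integrator in G(s): this is a type 1 system.
K_v = lim_{s→0} s·G(s) = K·4·5 / (3·11·15·16) = (1/396)·K.
e_ss = 4/K_v = 6.336 ⇒ K_v = 125/198 ⇒ K = (125/198)/(1/396) = 250.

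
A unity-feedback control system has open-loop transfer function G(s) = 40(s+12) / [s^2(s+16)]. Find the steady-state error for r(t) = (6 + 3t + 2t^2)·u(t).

2/15

Two free integrators in G(s): this is a type 2 system. Treating each term separately:
  • 6: tracked with zero error.
  • 3t: tracked with zero error.
  • 2t^2: e_ss = 4/K_a with K_a=30 → 2/15.
Total e_ss = 2/15.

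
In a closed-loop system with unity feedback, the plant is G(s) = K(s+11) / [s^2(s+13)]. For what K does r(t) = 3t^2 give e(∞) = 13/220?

120

G(s) has two factors of s in the denominator, so the system is type 2.
K_a = lim_{s→0} s^2·G(s) = K·11 / (13) = (11/13)·K.
e_ss = 6/K_a = 13/220 ⇒ K_a = 1320/13 ⇒ K = (1320/13)/(11/13) = 120.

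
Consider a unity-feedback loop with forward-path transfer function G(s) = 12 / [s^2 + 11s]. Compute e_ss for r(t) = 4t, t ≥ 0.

11/3

The denominator has no term below 11s — 1 pole at s=0, type 1.
K_v = lim_{s→0} s·G(s) = 12 / 11 = 12/11.
e_ss = 4/K_v = 4/(12/11) = 11/3.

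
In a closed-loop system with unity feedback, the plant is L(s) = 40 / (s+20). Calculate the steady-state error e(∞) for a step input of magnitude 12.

4

No free integrators in L(s): this is a type 0 system.
K_p = lim_{s→0} L(s) = 40 / (20) = 2.
e_ss = 12/(1 + K_p) = 12/3 = 4.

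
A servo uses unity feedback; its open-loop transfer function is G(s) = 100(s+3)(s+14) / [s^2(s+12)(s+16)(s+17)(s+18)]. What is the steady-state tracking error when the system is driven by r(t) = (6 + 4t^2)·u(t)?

19584/175

Two free integrators in G(s): this is a type 2 system. Treating each term separately:
  • 6: tracked with zero error.
  • 4t^2: e_ss = 8/K_a with K_a=175/2448 → 19584/175.
Total e_ss = 19584/175.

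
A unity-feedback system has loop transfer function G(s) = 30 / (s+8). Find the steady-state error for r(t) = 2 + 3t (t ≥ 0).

infinity

G(s) has no factors of s in the denominator, so the system is type 0. Taking each input component in turn:
  • 2: e_ss = 2/(1+K_p) with K_p=3.75 → 8/19.
  • 3t: a type-0 system cannot track it, e_ss → ∞.
The unbounded component dominates.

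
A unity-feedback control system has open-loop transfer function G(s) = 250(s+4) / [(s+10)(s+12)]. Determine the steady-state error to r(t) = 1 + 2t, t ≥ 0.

infinity

The open loop has no poles at the origin → type 0 system. Taking each input component in turn:
  • 1: e_ss = 1/(1+K_p) with K_p=25/3 → 3/28.
  • 2t: a type-0 system cannot track it, e_ss → ∞.
The unbounded component dominates.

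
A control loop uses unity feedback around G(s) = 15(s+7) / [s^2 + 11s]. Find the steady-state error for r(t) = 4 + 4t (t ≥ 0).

The denominator has no term below 11s — 1 pole at s=0, type 1. By superposition:
  • 4: tracked with zero error.
  • 4t: e_ss = 4/K_v with K_v=105/11 → 44/105.
Total e_ss = 44/105.

44/105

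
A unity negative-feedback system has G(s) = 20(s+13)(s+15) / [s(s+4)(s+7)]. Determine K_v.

975/7

System type = 1 (one pole at s=0).
K_v = lim_{s→0} s·G(s) = 20·13·15 / (4·7) = 975/7.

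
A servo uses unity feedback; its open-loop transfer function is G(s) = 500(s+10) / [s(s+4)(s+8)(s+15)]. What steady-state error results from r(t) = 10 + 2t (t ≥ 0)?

The open loop has one pole at the origin → type 1 system. Taking each input component in turn:
  • 10: tracked with zero error.
  • 2t: e_ss = 2/K_v with K_v=125/12 → 0.192.
Total e_ss = 0.192.

0.192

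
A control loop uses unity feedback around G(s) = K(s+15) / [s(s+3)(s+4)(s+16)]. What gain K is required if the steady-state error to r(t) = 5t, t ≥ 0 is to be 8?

8

One free integrator in G(s): this is a type 1 system.
K_v = lim_{s→0} s·G(s) = K·15 / (3·4·16) = (5/64)·K.
e_ss = 5/K_v = 8 ⇒ K_v = 0.625 ⇒ K = 0.625/(5/64) = 8.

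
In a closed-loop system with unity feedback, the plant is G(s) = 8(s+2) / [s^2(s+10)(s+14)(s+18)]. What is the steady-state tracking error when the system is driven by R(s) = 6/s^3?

945

The open loop has two poles at the origin → type 2 system.
K_a = lim_{s→0} s^2·G(s) = 8·2 / (10·14·18) = 2/315.
r(t) = 3t^2 gives R(s) = 6/s^3.
e_ss = 6/K_a = 6/(2/315) = 945.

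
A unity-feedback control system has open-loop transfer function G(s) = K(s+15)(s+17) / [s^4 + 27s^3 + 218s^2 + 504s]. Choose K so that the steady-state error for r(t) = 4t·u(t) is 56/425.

Factoring s from the denominator leaves a polynomial with constant term 504, so the system is type 1.
K_v = lim_{s→0} s·G(s) = K·15·17 / 504 = (85/168)·K.
e_ss = 4/K_v = 56/425 ⇒ K_v = 425/14 ⇒ K = (425/14)/(85/168) = 60.

60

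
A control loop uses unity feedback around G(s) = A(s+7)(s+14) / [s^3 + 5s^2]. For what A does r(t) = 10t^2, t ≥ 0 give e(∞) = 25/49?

2

Lowest-order denominator term is 5s^2, so the open loop has 2 poles at the origin → type 2 system.
K_a = lim_{s→0} s^2·G(s) = A·7·14 / 5 = 19.6·A.
e_ss = 20/K_a = 25/49 ⇒ K_a = 39.2 ⇒ A = 39.2/19.6 = 2.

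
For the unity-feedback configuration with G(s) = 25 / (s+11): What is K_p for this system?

25/11

G(s) has no factors of s in the denominator, so the system is type 0.
K_p = lim_{s→0} G(s) = 25 / (11) = 25/11.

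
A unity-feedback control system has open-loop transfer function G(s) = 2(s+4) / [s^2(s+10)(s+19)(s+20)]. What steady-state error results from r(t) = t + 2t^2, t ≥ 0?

System type = 2 (two poles at s=0). Taking each input component in turn:
  • t: tracked with zero error.
  • 2t^2: e_ss = 4/K_a with K_a=1/475 → 1900.
Total e_ss = 1900.

1900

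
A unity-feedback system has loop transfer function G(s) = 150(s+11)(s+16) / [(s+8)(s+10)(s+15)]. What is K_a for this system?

0

G(s) has no factors of s in the denominator, so the system is type 0.
K_a = lim_{s→0} s^2·G(s) = 0 (the extra factor of s kills the finite limit).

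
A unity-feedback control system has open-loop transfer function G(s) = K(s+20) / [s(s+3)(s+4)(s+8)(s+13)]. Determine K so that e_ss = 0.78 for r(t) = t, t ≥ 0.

80

System type = 1 (one pole at s=0).
K_v = lim_{s→0} s·G(s) = K·20 / (3·4·8·13) = (5/312)·K.
e_ss = 1/K_v = 0.78 ⇒ K_v = 50/39 ⇒ K = (50/39)/(5/312) = 80.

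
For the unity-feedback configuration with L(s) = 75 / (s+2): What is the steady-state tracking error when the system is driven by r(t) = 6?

System type = 0 (no poles at s=0).
K_p = lim_{s→0} L(s) = 75 / (2) = 37.5.
e_ss = 6/(1 + K_p) = 6/38.5 = 12/77.

12/77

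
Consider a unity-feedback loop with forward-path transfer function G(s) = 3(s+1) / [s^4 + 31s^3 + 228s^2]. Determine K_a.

1/76

Lowest-order denominator term is 228s^2, so the open loop has 2 poles at the origin → type 2 system.
K_a = lim_{s→0} s^2·G(s) = 3·1 / 228 = 1/76.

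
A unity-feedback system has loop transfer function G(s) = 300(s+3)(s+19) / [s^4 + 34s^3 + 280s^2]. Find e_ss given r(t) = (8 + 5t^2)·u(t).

Lowest-order denominator term is 280s^2, so the open loop has 2 poles at the origin → type 2 system. Taking each input component in turn:
  • 8: tracked with zero error.
  • 5t^2: e_ss = 10/K_a with K_a=855/14 → 28/171.
Total e_ss = 28/171.

28/171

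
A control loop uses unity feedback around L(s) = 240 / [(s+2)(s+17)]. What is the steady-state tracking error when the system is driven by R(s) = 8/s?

136/137

The open loop has no poles at the origin → type 0 system.
K_p = lim_{s→0} L(s) = 240 / (2·17) = 120/17.
e_ss = 8/(1 + K_p) = 8/(137/17) = 136/137.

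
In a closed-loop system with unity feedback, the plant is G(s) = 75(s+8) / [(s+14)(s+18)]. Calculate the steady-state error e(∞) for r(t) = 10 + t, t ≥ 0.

G(s) has no factors of s in the denominator, so the system is type 0. Treating each term separately:
  • 10: e_ss = 10/(1+K_p) with K_p=50/21 → 210/71.
  • t: a type-0 system cannot track it, e_ss → ∞.
The unbounded component dominates.

infinity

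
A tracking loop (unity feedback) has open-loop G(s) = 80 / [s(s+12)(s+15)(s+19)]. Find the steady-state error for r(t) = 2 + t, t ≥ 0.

42.75

G(s) has one factor of s in the denominator, so the system is type 1. Taking each input component in turn:
  • 2: tracked with zero error.
  • t: e_ss = 1/K_v with K_v=4/171 → 42.75.
Total e_ss = 42.75.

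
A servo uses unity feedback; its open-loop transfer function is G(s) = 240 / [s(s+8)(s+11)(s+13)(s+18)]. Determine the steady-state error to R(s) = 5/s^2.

G(s) has one factor of s in the denominator, so the system is type 1.
K_v = lim_{s→0} s·G(s) = 240 / (8·11·13·18) = 5/429.
e_ss = 5/K_v = 5/(5/429) = 429.

429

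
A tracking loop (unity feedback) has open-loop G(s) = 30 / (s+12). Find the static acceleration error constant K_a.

0

No free integrators in G(s): this is a type 0 system.
K_a = lim_{s→0} s^2·G(s) = 0 (the extra factor of s kills the finite limit).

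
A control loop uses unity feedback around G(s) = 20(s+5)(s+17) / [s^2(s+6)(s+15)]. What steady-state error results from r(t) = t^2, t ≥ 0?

G(s) has two factors of s in the denominator, so the system is type 2.
K_a = lim_{s→0} s^2·G(s) = 20·5·17 / (6·15) = 170/9.
r(t) = t^2 gives R(s) = 2/s^3.
e_ss = 2/K_a = 2/(170/9) = 9/85.

9/85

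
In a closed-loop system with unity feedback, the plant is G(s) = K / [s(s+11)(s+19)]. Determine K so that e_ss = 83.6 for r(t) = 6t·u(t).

The open loop has one pole at the origin → type 1 system.
K_v = lim_{s→0} s·G(s) = K / (11·19) = (1/209)·K.
e_ss = 6/K_v = 83.6 ⇒ K_v = 15/209 ⇒ K = (15/209)/(1/209) = 15.

15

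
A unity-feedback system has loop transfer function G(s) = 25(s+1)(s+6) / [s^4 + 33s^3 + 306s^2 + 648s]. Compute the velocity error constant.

25/108

Lowest-order denominator term is 648s, so the open loop has 1 pole at the origin → type 1 system.
K_v = lim_{s→0} s·G(s) = 25·1·6 / 648 = 25/108.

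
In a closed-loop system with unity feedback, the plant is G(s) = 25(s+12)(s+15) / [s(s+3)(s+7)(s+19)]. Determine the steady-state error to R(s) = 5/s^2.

The open loop has one pole at the origin → type 1 system.
K_v = lim_{s→0} s·G(s) = 25·12·15 / (3·7·19) = 1500/133.
e_ss = 5/K_v = 5/(1500/133) = 133/300.

133/300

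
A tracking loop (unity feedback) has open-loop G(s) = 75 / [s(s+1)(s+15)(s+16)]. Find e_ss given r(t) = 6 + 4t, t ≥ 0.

The open loop has one pole at the origin → type 1 system. By superposition:
  • 6: tracked with zero error.
  • 4t: e_ss = 4/K_v with K_v=0.3125 → 12.8.
Total e_ss = 12.8.

12.8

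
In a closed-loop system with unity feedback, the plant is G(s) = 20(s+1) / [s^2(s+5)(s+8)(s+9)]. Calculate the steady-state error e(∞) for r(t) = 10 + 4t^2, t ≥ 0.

144

The open loop has two poles at the origin → type 2 system. By superposition:
  • 10: tracked with zero error.
  • 4t^2: e_ss = 8/K_a with K_a=1/18 → 144.
Total e_ss = 144.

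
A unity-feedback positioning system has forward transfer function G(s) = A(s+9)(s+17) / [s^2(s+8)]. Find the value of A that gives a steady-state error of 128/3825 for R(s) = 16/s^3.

25

Two free integrators in G(s): this is a type 2 system.
K_a = lim_{s→0} s^2·G(s) = A·9·17 / (8) = 19.125·A.
e_ss = 16/K_a = 128/3825 ⇒ K_a = 478.125 ⇒ A = 478.125/19.125 = 25.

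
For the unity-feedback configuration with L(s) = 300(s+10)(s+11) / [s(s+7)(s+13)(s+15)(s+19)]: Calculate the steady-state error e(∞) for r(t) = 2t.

1729/1100

System type = 1 (one pole at s=0).
K_v = lim_{s→0} s·L(s) = 300·10·11 / (7·13·15·19) = 2200/1729.
e_ss = 2/K_v = 2/(2200/1729) = 1729/1100.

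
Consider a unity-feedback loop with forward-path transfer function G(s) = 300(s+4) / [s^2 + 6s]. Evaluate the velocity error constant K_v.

200

Factoring s from the denominator leaves a polynomial with constant term 6, so the system is type 1.
K_v = lim_{s→0} s·G(s) = 300·4 / 6 = 200.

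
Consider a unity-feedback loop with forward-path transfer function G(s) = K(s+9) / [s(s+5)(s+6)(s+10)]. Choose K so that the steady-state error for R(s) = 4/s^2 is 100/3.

The open loop has one pole at the origin → type 1 system.
K_v = lim_{s→0} s·G(s) = K·9 / (5·6·10) = 0.03·K.
e_ss = 4/K_v = 100/3 ⇒ K_v = 0.12 ⇒ K = 0.12/0.03 = 4.

4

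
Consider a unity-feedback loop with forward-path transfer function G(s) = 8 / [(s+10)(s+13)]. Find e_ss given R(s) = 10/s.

650/69

G(s) has no factors of s in the denominator, so the system is type 0.
K_p = lim_{s→0} G(s) = 8 / (10·13) = 4/65.
e_ss = 10/(1 + K_p) = 10/(69/65) = 650/69.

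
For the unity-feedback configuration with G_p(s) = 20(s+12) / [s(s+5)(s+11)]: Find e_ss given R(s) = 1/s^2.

11/48

One free integrator in G_p(s): this is a type 1 system.
K_v = lim_{s→0} s·G_p(s) = 20·12 / (5·11) = 48/11.
e_ss = 1/K_v = 1/(48/11) = 11/48.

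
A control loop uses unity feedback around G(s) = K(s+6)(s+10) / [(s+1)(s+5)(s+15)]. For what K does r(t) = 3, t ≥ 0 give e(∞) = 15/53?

12

No free integrators in G(s): this is a type 0 system.
K_p = lim_{s→0} G(s) = K·6·10 / (1·5·15) = 0.8·K.
e_ss = 3/(1 + K_p) = 15/53 ⇒ 1 + 0.8·K = 10.6 ⇒ K = 12.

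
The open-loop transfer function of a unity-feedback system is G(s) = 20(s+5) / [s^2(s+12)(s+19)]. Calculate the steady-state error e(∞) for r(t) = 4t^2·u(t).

G(s) has two factors of s in the denominator, so the system is type 2.
K_a = lim_{s→0} s^2·G(s) = 20·5 / (12·19) = 25/57.
r(t) = 4t^2 gives R(s) = 8/s^3.
e_ss = 8/K_a = 8/(25/57) = 18.24.

18.24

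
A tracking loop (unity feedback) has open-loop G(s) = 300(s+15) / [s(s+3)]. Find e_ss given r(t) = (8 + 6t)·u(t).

0.004

System type = 1 (one pole at s=0). Treating each term separately:
  • 8: tracked with zero error.
  • 6t: e_ss = 6/K_v with K_v=1500 → 0.004.
Total e_ss = 0.004.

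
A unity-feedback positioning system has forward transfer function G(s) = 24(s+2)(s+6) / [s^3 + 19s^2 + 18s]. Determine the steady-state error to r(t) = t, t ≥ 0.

Factoring s from the denominator leaves a polynomial with constant term 18, so the system is type 1.
K_v = lim_{s→0} s·G(s) = 24·2·6 / 18 = 16.
e_ss = 1/K_v = 1/16 = 0.0625.

0.0625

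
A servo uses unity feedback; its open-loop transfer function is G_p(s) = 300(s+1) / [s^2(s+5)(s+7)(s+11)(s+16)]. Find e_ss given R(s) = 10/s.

0

Two free integrators in G_p(s): this is a type 2 system.
A type-2 system has K_p = ∞, so it tracks a step input with zero steady-state error.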